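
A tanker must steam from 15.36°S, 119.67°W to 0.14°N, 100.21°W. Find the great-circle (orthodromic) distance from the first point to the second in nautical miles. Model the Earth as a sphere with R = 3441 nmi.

cos σ = sin φ₁ sin φ₂ + cos φ₁ cos φ₂ cos Δλ
      = sin(-15.36°)sin(0.14°) + cos(-15.36°)cos(0.14°)cos(19.46°) = 0.9085
σ = 24.695° → d = Rσ = 3441·0.43101 = 1483 nmi

1483 nmi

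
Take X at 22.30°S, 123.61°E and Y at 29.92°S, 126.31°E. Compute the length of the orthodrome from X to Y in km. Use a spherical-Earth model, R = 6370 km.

cos σ = sin φ₁ sin φ₂ + cos φ₁ cos φ₂ cos Δλ
      = sin(-22.30°)sin(-29.92°) + cos(-22.30°)cos(-29.92°)cos(2.70°) = 0.9903
σ = 7.995° → d = Rσ = 6370·0.13955 = 889 km

889 km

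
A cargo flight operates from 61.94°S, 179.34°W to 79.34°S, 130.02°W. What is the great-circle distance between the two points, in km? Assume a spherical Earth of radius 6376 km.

2503 km

cos σ = sin φ₁ sin φ₂ + cos φ₁ cos φ₂ cos Δλ
      = sin(-61.94°)sin(-79.34°) + cos(-61.94°)cos(-79.34°)cos(49.32°) = 0.9239
σ = 22.490° → d = Rσ = 6376·0.39253 = 2503 km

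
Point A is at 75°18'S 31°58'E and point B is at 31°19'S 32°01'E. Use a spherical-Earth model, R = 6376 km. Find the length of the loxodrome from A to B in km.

4895 km

Rhumb course C = atan2(Δλ, Δψ) with Δψ = ln[tan(π/4+φ₂/2)/tan(π/4+φ₁/2)] = +1.4720, Δλ = +0.0009 → C = 0.03°
d = R·|Δφ| / |cos C| = 6376·0.76765 / 1.00000 = 4895 km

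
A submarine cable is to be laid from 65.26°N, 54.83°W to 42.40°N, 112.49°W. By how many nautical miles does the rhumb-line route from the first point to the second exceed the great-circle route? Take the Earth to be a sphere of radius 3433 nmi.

Great circle: cos σ = sin φ₁ sin φ₂ + cos φ₁ cos φ₂ cos Δλ,  σ = 0.6797 rad → d_gc = 2333.6 nmi
Rhumb line: Δψ = -0.6987, q = Δφ/Δψ = 0.5711, d_rh = R√(Δφ²+q²Δλ²) = 2401.8 nmi
Excess = 2401.8 − 2333.6 = 68.2 ≈ 68 nmi

68 nmi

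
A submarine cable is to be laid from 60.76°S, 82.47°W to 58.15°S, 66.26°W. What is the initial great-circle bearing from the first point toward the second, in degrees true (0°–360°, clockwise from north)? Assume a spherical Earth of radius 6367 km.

79.5°

θ = atan2( sin Δλ·cos φ₂ ,  cos φ₁ sin φ₂ − sin φ₁ cos φ₂ cos Δλ )
  = atan2(+0.1473, +0.0272) = 79.53°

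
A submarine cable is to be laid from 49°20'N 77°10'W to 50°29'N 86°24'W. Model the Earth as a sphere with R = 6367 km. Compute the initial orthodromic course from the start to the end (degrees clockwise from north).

284.5°

θ = atan2( sin Δλ·cos φ₂ ,  cos φ₁ sin φ₂ − sin φ₁ cos φ₂ cos Δλ )
  = atan2(-0.1021, +0.0263) = 284.46°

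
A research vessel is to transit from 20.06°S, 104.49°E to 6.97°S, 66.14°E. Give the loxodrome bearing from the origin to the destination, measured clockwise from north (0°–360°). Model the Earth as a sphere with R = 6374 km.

Δψ = ln[tan(π/4+φ₂/2)/tan(π/4+φ₁/2)] = +0.2355
Δλ = -0.6693 rad (taken the short way round)
course = atan2(Δλ, Δψ) = 289.39°

289.4°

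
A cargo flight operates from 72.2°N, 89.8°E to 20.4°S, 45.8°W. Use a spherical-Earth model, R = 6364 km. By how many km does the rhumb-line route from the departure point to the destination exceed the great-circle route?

Great circle: cos σ = sin φ₁ sin φ₂ + cos φ₁ cos φ₂ cos Δλ,  σ = 2.1372 rad → d_gc = 13601.1 km
Rhumb line: Δψ = -2.2179, q = Δφ/Δψ = 0.7287, d_rh = R√(Δφ²+q²Δλ²) = 15041.4 km
Excess = 15041.4 − 13601.1 = 1440.3 ≈ 1440 km

1440 km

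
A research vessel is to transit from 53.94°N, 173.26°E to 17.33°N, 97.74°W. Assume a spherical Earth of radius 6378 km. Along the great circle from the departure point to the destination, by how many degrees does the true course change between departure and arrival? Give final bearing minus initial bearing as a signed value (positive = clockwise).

Initial bearing θ₁ = atan2(sin Δλ cos φ₂, cos φ₁ sin φ₂ − sin φ₁ cos φ₂ cos Δλ) = 80.37°
Final bearing θ₂ = (initial bearing from the destination back to the start) + 180° = 142.56°
Δθ = θ₂ − θ₁ = +62.2°

+62.2°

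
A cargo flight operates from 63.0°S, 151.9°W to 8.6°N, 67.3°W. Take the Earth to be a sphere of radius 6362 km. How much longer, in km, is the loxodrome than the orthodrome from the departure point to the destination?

317 km

Great circle: cos σ = sin φ₁ sin φ₂ + cos φ₁ cos φ₂ cos Δλ,  σ = 1.6619 rad → d_gc = 10573.1 km
Rhumb line: Δψ = +1.5775, q = Δφ/Δψ = 0.7922, d_rh = R√(Δφ²+q²Δλ²) = 10889.8 km
Excess = 10889.8 − 10573.1 = 316.7 ≈ 317 km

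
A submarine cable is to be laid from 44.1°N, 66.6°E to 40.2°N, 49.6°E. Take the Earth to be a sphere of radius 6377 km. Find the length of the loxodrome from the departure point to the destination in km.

Δψ = ln[tan(π/4+φ₂/2)/tan(π/4+φ₁/2)] = -0.0919;  Δφ = -0.0681 rad,  Δλ = -0.2967 rad
q = Δφ/Δψ = 0.7410
d = R·√(Δφ² + q²Δλ²) = 6377·0.23016 = 1468 km

1468 km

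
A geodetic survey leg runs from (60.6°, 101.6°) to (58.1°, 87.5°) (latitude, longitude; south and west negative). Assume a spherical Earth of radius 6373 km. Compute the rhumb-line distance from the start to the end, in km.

846 km

Δψ = ln[tan(π/4+φ₂/2)/tan(π/4+φ₁/2)] = -0.0856;  Δφ = -0.0436 rad,  Δλ = -0.2461 rad
q = Δφ/Δψ = 0.5095
d = R·√(Δφ² + q²Δλ²) = 6373·0.13276 = 846 km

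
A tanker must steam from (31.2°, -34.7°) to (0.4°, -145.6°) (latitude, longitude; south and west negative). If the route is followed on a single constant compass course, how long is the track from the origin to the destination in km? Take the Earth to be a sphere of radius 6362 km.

Δψ = ln[tan(π/4+φ₂/2)/tan(π/4+φ₁/2)] = -0.5667;  Δφ = -0.5376 rad,  Δλ = -1.9356 rad
q = Δφ/Δψ = 0.9487
d = R·√(Δφ² + q²Δλ²) = 6362·1.91325 = 12172 km

12172 km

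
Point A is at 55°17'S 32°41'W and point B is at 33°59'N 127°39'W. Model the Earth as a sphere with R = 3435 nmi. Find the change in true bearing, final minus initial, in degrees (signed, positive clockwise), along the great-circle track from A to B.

At departure: θ₁ = atan2(sin Δλ cos φ₂, cos φ₁ sin φ₂ − sin φ₁ cos φ₂ cos Δλ) = 287.43°
At arrival: θ₂ = atan2(sin Δλ cos φ₁, −cos φ₂ sin φ₁ + sin φ₂ cos φ₁ cos Δλ) = 319.06°
Δθ = θ₂ − θ₁ = +31.6°

+31.6°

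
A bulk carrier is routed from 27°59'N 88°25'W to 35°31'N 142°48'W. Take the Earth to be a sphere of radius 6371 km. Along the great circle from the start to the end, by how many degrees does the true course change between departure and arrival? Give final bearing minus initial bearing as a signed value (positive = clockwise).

Initial bearing θ₁ = atan2(sin Δλ cos φ₂, cos φ₁ sin φ₂ − sin φ₁ cos φ₂ cos Δλ) = 293.71°
Final bearing θ₂ = (initial bearing from the destination back to the start) + 180° = 263.39°
Δθ = θ₂ − θ₁ = -30.3°

-30.3°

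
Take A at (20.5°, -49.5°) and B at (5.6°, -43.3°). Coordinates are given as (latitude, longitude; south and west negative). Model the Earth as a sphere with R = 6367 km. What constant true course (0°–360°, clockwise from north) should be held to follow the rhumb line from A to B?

158.0°

Δψ = ln[tan(π/4+φ₂/2)/tan(π/4+φ₁/2)] = -0.2678
Δλ = +0.1082 rad (taken the short way round)
course = atan2(Δλ, Δψ) = 158.00°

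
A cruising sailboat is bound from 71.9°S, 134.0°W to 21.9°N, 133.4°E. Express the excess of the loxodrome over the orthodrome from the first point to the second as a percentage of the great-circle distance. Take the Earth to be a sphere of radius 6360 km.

Great circle: σ = 1.9472 rad → d_gc = Rσ = 12384.4 km
Rhumb: Δφ = +1.6371, Δλ = -1.6162, Δψ = +2.2290, q = Δφ/Δψ = 0.7345 → d_rh = R√(Δφ²+q²Δλ²) = 12861.0 km
Excess = (12861.0 − 12384.4) / 12384.4 = 476.6 / 12384.4 = 3.848% ≈ 3.8%

3.8%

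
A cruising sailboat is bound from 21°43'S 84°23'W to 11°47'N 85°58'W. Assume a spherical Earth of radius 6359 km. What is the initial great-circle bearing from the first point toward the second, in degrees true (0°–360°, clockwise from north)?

θ = atan2( sin Δλ·cos φ₂ ,  cos φ₁ sin φ₂ − sin φ₁ cos φ₂ cos Δλ )
  = atan2(-0.0270, +0.5518) = 357.19°

357.2°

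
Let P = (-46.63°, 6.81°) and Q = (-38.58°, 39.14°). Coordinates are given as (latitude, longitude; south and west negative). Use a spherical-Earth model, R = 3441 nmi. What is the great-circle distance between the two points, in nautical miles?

Haversine: a = sin²(Δφ/2)+cos φ₁ cos φ₂ sin²(Δλ/2) = 0.04654;  σ = 2·atan2(√a,√(1−a))
σ = 24.916° → d = Rσ = 3441·0.43486 = 1496 nmi

1496 nmi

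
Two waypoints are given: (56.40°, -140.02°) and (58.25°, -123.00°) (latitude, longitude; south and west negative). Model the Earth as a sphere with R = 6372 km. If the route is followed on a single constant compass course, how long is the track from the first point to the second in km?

1042 km

Rhumb course C = atan2(Δλ, Δψ) with Δψ = ln[tan(π/4+φ₂/2)/tan(π/4+φ₁/2)] = +0.0598, Δλ = +0.2971 → C = 78.61°
d = R·|Δφ| / |cos C| = 6372·0.03229 / 0.19742 = 1042 km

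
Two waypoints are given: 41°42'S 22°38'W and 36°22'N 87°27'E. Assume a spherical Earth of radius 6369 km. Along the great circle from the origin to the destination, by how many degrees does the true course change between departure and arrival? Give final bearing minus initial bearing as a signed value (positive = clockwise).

-9.8°

Initial bearing θ₁ = atan2(sin Δλ cos φ₂, cos φ₁ sin φ₂ − sin φ₁ cos φ₂ cos Δλ) = 71.11°
Final bearing θ₂ = (initial bearing from the destination back to the start) + 180° = 61.32°
Δθ = θ₂ − θ₁ = -9.8°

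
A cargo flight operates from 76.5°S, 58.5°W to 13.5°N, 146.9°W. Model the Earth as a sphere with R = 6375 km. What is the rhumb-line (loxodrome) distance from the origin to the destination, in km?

11946 km

Rhumb course C = atan2(Δλ, Δψ) with Δψ = ln[tan(π/4+φ₂/2)/tan(π/4+φ₁/2)] = +2.3719, Δλ = -1.5429 → C = 326.96°
d = R·|Δφ| / |cos C| = 6375·1.57080 / 0.83826 = 11946 km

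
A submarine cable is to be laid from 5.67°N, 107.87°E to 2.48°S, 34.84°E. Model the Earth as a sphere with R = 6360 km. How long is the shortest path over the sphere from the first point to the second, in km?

8146 km

Haversine: a = sin²(Δφ/2)+cos φ₁ cos φ₂ sin²(Δλ/2) = 0.35705;  σ = 2·atan2(√a,√(1−a))
σ = 73.388° → d = Rσ = 6360·1.28086 = 8146 km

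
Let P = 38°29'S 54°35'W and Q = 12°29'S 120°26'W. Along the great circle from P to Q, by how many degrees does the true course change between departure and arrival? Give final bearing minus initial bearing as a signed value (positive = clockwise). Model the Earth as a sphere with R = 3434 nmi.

+31.9°

At departure: θ₁ = atan2(sin Δλ cos φ₂, cos φ₁ sin φ₂ − sin φ₁ cos φ₂ cos Δλ) = 275.09°
At arrival: θ₂ = atan2(sin Δλ cos φ₁, −cos φ₂ sin φ₁ + sin φ₂ cos φ₁ cos Δλ) = 307.01°
Δθ = θ₂ − θ₁ = +31.9°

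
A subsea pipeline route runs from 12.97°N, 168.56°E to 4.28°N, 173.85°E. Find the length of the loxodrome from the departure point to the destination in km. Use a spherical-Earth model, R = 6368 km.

1127 km

Rhumb course C = atan2(Δλ, Δψ) with Δψ = ln[tan(π/4+φ₂/2)/tan(π/4+φ₁/2)] = -0.1536, Δλ = +0.0923 → C = 148.98°
d = R·|Δφ| / |cos C| = 6368·0.15167 / 0.85702 = 1127 km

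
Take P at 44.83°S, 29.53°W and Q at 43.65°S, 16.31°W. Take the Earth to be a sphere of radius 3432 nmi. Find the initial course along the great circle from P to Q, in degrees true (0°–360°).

θ = atan2( sin Δλ·cos φ₂ ,  cos φ₁ sin φ₂ − sin φ₁ cos φ₂ cos Δλ )
  = atan2(+0.1655, +0.0071) = 87.55°

87.6°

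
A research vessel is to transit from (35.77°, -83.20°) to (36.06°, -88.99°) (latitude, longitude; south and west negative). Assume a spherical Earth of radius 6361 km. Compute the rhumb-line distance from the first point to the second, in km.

Rhumb course C = atan2(Δλ, Δψ) with Δψ = ln[tan(π/4+φ₂/2)/tan(π/4+φ₁/2)] = +0.0062, Δλ = -0.1011 → C = 273.54°
d = R·|Δφ| / |cos C| = 6361·0.00506 / 0.06173 = 522 km

522 km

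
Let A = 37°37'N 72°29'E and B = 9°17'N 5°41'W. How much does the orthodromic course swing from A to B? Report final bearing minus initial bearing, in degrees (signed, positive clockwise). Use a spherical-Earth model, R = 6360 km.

Initial bearing θ₁ = atan2(sin Δλ cos φ₂, cos φ₁ sin φ₂ − sin φ₁ cos φ₂ cos Δλ) = 270.25°
Final bearing θ₂ = (initial bearing from the destination back to the start) + 180° = 233.38°
Δθ = θ₂ − θ₁ = -36.9°

-36.9°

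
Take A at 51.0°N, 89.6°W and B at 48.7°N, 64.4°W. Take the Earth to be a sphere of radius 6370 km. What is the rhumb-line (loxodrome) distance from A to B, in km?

Rhumb course C = atan2(Δλ, Δψ) with Δψ = ln[tan(π/4+φ₂/2)/tan(π/4+φ₁/2)] = -0.0623, Δλ = +0.4398 → C = 98.06°
d = R·|Δφ| / |cos C| = 6370·0.04014 / 0.14019 = 1824 km

1824 km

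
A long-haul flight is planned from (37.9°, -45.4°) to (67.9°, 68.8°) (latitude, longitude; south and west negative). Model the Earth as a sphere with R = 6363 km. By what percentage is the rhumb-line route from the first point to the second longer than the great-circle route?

Great circle: σ = 1.1069 rad → d_gc = Rσ = 7043.0 km
Rhumb: Δφ = +0.5236, Δλ = +1.9932, Δψ = +0.9175, q = Δφ/Δψ = 0.5707 → d_rh = R√(Δφ²+q²Δλ²) = 7967.6 km
Excess = (7967.6 − 7043.0) / 7043.0 = 924.6 / 7043.0 = 13.13% ≈ 13.1%

13.1%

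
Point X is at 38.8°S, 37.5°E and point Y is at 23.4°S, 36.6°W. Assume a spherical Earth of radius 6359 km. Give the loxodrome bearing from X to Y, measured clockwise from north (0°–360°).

283.7°

Δψ = ln[tan(π/4+φ₂/2)/tan(π/4+φ₁/2)] = +0.3155
Δλ = -1.2933 rad (taken the short way round)
course = atan2(Δλ, Δψ) = 283.71°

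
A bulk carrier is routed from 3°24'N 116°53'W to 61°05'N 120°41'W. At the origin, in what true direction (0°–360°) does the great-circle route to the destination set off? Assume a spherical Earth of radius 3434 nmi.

θ = atan2( sin Δλ·cos φ₂ ,  cos φ₁ sin φ₂ − sin φ₁ cos φ₂ cos Δλ )
  = atan2(-0.0320, +0.8452) = 357.83°

357.8°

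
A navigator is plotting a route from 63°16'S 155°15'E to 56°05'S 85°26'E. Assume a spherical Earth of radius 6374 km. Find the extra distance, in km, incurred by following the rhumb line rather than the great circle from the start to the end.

188 km

Great circle: cos σ = sin φ₁ sin φ₂ + cos φ₁ cos φ₂ cos Δλ,  σ = 0.5957 rad → d_gc = 3797.1 km
Rhumb line: Δψ = +0.2494, q = Δφ/Δψ = 0.5026, d_rh = R√(Δφ²+q²Δλ²) = 3984.8 km
Excess = 3984.8 − 3797.1 = 187.7 ≈ 188 km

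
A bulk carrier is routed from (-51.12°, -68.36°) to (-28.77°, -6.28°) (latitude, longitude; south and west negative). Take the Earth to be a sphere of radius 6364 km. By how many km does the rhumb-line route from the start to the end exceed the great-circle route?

Great circle: cos σ = sin φ₁ sin φ₂ + cos φ₁ cos φ₂ cos Δλ,  σ = 0.8863 rad → d_gc = 5640.3 km
Rhumb line: Δψ = +0.5168, q = Δφ/Δψ = 0.7548, d_rh = R√(Δφ²+q²Δλ²) = 5766.5 km
Excess = 5766.5 − 5640.3 = 126.2 ≈ 126 km

126 km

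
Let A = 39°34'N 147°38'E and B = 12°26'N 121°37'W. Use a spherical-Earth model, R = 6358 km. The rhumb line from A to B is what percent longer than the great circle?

Great circle: σ = 1.4432 rad → d_gc = Rσ = 9175.6 km
Rhumb: Δφ = -0.4736, Δλ = +1.5839, Δψ = -0.5343, q = Δφ/Δψ = 0.8863 → d_rh = R√(Δφ²+q²Δλ²) = 9419.2 km
Excess = (9419.2 − 9175.6) / 9175.6 = 243.6 / 9175.6 = 2.655% ≈ 2.7%

2.7%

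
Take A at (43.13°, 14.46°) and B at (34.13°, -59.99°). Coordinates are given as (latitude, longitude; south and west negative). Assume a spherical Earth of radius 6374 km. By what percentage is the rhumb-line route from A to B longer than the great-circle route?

Great circle: σ = 0.9938 rad → d_gc = Rσ = 6334.3 km
Rhumb: Δφ = -0.1571, Δλ = -1.2994, Δψ = -0.2015, q = Δφ/Δψ = 0.7794 → d_rh = R√(Δφ²+q²Δλ²) = 6532.1 km
Excess = (6532.1 − 6334.3) / 6334.3 = 197.8 / 6334.3 = 3.12% ≈ 3.1%

3.1%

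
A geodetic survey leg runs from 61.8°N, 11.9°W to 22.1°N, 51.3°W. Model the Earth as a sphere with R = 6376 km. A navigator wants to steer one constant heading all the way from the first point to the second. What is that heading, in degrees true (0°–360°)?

Meridional parts: M(φ₁)=+1.3816, M(φ₂)=+0.3957 → ΔM = -0.9859;  Δλ = -0.6877 rad
tan C = Δλ / ΔM = +0.6975 → C = 214.89°

214.9°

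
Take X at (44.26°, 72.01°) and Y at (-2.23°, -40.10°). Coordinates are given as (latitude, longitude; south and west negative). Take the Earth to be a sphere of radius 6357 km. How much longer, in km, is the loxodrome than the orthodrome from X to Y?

420 km

Great circle: cos σ = sin φ₁ sin φ₂ + cos φ₁ cos φ₂ cos Δλ,  σ = 1.8718 rad → d_gc = 11899.3 km
Rhumb line: Δψ = -0.9022, q = Δφ/Δψ = 0.8994, d_rh = R√(Δφ²+q²Δλ²) = 12319.3 km
Excess = 12319.3 − 11899.3 = 420.0 ≈ 420 km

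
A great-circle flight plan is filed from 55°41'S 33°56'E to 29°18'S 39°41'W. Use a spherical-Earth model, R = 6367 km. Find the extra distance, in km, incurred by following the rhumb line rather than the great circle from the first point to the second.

229 km

Great circle: cos σ = sin φ₁ sin φ₂ + cos φ₁ cos φ₂ cos Δλ,  σ = 0.9969 rad → d_gc = 6347.54 km
Rhumb line: Δψ = +0.6400, q = Δφ/Δψ = 0.7195, d_rh = R√(Δφ²+q²Δλ²) = 6576.05 km
Excess = 6576.05 − 6347.54 = 228.51 ≈ 229 km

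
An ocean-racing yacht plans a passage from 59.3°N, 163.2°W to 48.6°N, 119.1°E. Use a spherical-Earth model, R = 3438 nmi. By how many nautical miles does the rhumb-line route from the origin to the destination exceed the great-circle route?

147 nmi

Great circle: cos σ = sin φ₁ sin φ₂ + cos φ₁ cos φ₂ cos Δλ,  σ = 0.7714 rad → d_gc = 2652.2 nmi
Rhumb line: Δψ = -0.3196, q = Δφ/Δψ = 0.5844, d_rh = R√(Δφ²+q²Δλ²) = 2799.2 nmi
Excess = 2799.2 − 2652.2 = 147.0 ≈ 147 nmi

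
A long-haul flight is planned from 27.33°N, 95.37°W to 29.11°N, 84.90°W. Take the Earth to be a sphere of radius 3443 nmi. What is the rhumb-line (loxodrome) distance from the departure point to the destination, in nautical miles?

565 nmi

Rhumb course C = atan2(Δλ, Δψ) with Δψ = ln[tan(π/4+φ₂/2)/tan(π/4+φ₁/2)] = +0.0353, Δλ = +0.1827 → C = 79.08°
d = R·|Δφ| / |cos C| = 3443·0.03107 / 0.18946 = 565 nmi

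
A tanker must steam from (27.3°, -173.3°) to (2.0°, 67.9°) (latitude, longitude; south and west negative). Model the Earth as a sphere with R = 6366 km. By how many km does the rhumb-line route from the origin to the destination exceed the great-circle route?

259 km

Great circle: cos σ = sin φ₁ sin φ₂ + cos φ₁ cos φ₂ cos Δλ,  σ = 1.9953 rad → d_gc = 12701.79 km
Rhumb line: Δψ = -0.4607, q = Δφ/Δψ = 0.9585, d_rh = R√(Δφ²+q²Δλ²) = 12960.35 km
Excess = 12960.35 − 12701.79 = 258.56 ≈ 259 km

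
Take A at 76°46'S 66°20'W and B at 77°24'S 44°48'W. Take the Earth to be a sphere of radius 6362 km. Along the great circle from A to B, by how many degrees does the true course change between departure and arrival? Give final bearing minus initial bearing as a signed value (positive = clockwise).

-21.0°

At departure: θ₁ = atan2(sin Δλ cos φ₂, cos φ₁ sin φ₂ − sin φ₁ cos φ₂ cos Δλ) = 107.91°
At arrival: θ₂ = atan2(sin Δλ cos φ₁, −cos φ₂ sin φ₁ + sin φ₂ cos φ₁ cos Δλ) = 86.91°
Δθ = θ₂ − θ₁ = -21.0°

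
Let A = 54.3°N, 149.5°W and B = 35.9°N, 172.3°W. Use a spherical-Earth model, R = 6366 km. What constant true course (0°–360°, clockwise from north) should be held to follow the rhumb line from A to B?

Δψ = ln[tan(π/4+φ₂/2)/tan(π/4+φ₁/2)] = -0.4610
Δλ = -0.3979 rad (taken the short way round)
course = atan2(Δλ, Δψ) = 220.80°

220.8°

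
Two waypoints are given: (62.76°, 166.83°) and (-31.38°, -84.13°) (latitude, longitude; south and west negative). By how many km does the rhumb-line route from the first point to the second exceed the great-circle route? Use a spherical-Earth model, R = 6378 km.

Great circle: cos σ = sin φ₁ sin φ₂ + cos φ₁ cos φ₂ cos Δλ,  σ = 2.2024 rad → d_gc = 14046.9 km
Rhumb line: Δψ = -1.9949, q = Δφ/Δψ = 0.8236, d_rh = R√(Δφ²+q²Δλ²) = 14483.1 km
Excess = 14483.1 − 14046.9 = 436.2 ≈ 436 km

436 km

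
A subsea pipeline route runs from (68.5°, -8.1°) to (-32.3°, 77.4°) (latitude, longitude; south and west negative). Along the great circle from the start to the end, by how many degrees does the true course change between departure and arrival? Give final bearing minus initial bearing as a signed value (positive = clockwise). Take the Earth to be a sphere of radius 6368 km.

+48.5°

Initial bearing θ₁ = atan2(sin Δλ cos φ₂, cos φ₁ sin φ₂ − sin φ₁ cos φ₂ cos Δλ) = 106.99°
Final bearing θ₂ = (initial bearing from the destination back to the start) + 180° = 155.50°
Δθ = θ₂ − θ₁ = +48.5°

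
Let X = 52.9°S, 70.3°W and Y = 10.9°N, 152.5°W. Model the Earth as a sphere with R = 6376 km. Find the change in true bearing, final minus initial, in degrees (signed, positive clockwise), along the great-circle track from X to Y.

+40.4°

At departure: θ₁ = atan2(sin Δλ cos φ₂, cos φ₁ sin φ₂ − sin φ₁ cos φ₂ cos Δλ) = 282.76°
At arrival: θ₂ = atan2(sin Δλ cos φ₁, −cos φ₂ sin φ₁ + sin φ₂ cos φ₁ cos Δλ) = 323.19°
Δθ = θ₂ − θ₁ = +40.4°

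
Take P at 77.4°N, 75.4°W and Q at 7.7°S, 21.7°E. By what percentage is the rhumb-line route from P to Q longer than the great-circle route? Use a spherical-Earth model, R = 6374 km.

Great circle: σ = 1.7289 rad → d_gc = Rσ = 11020.2 km
Rhumb: Δφ = -1.4853, Δλ = +1.6947, Δψ = -2.3384, q = Δφ/Δψ = 0.6352 → d_rh = R√(Δφ²+q²Δλ²) = 11691.9 km
Excess = (11691.9 − 11020.2) / 11020.2 = 671.7 / 11020.2 = 6.10% ≈ 6.1%

6.1%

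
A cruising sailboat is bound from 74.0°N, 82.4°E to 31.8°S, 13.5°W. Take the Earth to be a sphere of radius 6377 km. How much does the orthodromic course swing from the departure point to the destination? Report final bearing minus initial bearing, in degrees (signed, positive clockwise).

-67.0°

At departure: θ₁ = atan2(sin Δλ cos φ₂, cos φ₁ sin φ₂ − sin φ₁ cos φ₂ cos Δλ) = 265.85°
At arrival: θ₂ = atan2(sin Δλ cos φ₁, −cos φ₂ sin φ₁ + sin φ₂ cos φ₁ cos Δλ) = 198.87°
Δθ = θ₂ − θ₁ = -67.0°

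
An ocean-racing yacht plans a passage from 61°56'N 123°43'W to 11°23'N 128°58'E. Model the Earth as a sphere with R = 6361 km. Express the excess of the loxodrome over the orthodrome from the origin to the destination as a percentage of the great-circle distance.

7.5%

Great circle: σ = 1.5339 rad → d_gc = Rσ = 9757.2 km
Rhumb: Δφ = -0.8823, Δλ = -1.8730, Δψ = -1.1865, q = Δφ/Δψ = 0.7436 → d_rh = R√(Δφ²+q²Δλ²) = 10487.2 km
Excess = (10487.2 − 9757.2) / 9757.2 = 730.0 / 9757.2 = 7.48% ≈ 7.5%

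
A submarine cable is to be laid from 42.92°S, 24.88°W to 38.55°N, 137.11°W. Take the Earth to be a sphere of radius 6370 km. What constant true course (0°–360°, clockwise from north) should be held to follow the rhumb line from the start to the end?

308.6°

Δψ = ln[tan(π/4+φ₂/2)/tan(π/4+φ₁/2)] = +1.5611
Δλ = -1.9588 rad (taken the short way round)
course = atan2(Δλ, Δψ) = 308.55°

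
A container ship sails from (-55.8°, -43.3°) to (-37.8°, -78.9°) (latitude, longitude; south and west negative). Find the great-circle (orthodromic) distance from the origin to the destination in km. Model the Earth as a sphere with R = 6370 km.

3309 km

Haversine: a = sin²(Δφ/2)+cos φ₁ cos φ₂ sin²(Δλ/2) = 0.06598;  σ = 2·atan2(√a,√(1−a))
σ = 29.767° → d = Rσ = 6370·0.51954 = 3309 km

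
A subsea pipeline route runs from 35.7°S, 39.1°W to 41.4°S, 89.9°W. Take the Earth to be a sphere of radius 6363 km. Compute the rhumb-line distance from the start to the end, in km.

Δψ = ln[tan(π/4+φ₂/2)/tan(π/4+φ₁/2)] = -0.1273;  Δφ = -0.0995 rad,  Δλ = -0.8866 rad
q = Δφ/Δψ = 0.7813
d = R·√(Δφ² + q²Δλ²) = 6363·0.69986 = 4453 km

4453 km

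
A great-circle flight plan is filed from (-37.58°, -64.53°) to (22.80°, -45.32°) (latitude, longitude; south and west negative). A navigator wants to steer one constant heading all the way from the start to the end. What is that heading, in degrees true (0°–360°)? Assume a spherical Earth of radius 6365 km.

Δψ = ln[tan(π/4+φ₂/2)/tan(π/4+φ₁/2)] = +1.1176
Δλ = +0.3353 rad (taken the short way round)
course = atan2(Δλ, Δψ) = 16.70°

16.7°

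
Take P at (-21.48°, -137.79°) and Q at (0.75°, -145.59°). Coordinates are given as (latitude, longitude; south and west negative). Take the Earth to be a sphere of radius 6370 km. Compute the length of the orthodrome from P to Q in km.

2613 km

cos σ = sin φ₁ sin φ₂ + cos φ₁ cos φ₂ cos Δλ
      = sin(-21.48°)sin(0.75°) + cos(-21.48°)cos(0.75°)cos(-7.80°) = 0.9171
σ = 23.499° → d = Rσ = 6370·0.41014 = 2613 km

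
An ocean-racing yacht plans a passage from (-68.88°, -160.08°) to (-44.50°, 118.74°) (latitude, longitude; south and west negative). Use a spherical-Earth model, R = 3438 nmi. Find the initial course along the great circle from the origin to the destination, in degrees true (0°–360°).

257.9°

N = sin Δλ·cos φ₂ = -0.7048;  D = cos φ₁ sin φ₂ − sin φ₁ cos φ₂ cos Δλ = -0.1505
initial course = atan2(N, D) = 257.94°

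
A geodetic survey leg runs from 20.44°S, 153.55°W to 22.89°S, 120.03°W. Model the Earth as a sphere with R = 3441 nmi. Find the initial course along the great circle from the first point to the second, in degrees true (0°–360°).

100.7°

θ = atan2( sin Δλ·cos φ₂ ,  cos φ₁ sin φ₂ − sin φ₁ cos φ₂ cos Δλ )
  = atan2(+0.5087, -0.0963) = 100.71°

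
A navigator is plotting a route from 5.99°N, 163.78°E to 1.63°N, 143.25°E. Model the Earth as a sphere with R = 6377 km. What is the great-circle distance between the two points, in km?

2330 km

cos σ = sin φ₁ sin φ₂ + cos φ₁ cos φ₂ cos Δλ
      = sin(5.99°)sin(1.63°) + cos(5.99°)cos(1.63°)cos(-20.53°) = 0.9340
σ = 20.938° → d = Rσ = 6377·0.36544 = 2330 km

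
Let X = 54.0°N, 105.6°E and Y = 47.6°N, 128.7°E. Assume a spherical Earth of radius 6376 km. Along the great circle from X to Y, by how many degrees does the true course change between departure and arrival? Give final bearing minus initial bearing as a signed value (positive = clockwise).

+18.0°

Initial bearing θ₁ = atan2(sin Δλ cos φ₂, cos φ₁ sin φ₂ − sin φ₁ cos φ₂ cos Δλ) = 104.36°
Final bearing θ₂ = (initial bearing from the destination back to the start) + 180° = 122.39°
Δθ = θ₂ − θ₁ = +18.0°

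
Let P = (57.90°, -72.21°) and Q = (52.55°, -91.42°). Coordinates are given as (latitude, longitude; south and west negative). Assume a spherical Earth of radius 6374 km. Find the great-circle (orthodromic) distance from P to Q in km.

cos σ = sin φ₁ sin φ₂ + cos φ₁ cos φ₂ cos Δλ
      = sin(57.90°)sin(52.55°) + cos(57.90°)cos(52.55°)cos(-19.21°) = 0.9777
σ = 12.136° → d = Rσ = 6374·0.21181 = 1350 km

1350 km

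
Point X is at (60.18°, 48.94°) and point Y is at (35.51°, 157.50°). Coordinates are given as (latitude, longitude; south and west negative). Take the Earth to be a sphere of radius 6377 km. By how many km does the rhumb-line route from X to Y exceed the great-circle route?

Great circle: cos σ = sin φ₁ sin φ₂ + cos φ₁ cos φ₂ cos Δλ,  σ = 1.1863 rad → d_gc = 7565.03 km
Rhumb line: Δψ = -0.6595, q = Δφ/Δψ = 0.6529, d_rh = R√(Δφ²+q²Δλ²) = 8352.48 km
Excess = 8352.48 − 7565.03 = 787.45 ≈ 787 km

787 km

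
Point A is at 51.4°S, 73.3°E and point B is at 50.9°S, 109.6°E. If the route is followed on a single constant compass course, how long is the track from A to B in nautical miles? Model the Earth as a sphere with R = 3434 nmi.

1365 nmi

Δψ = ln[tan(π/4+φ₂/2)/tan(π/4+φ₁/2)] = +0.0139;  Δφ = +0.0087 rad,  Δλ = +0.6336 rad
q = Δφ/Δψ = 0.6273
d = R·√(Δφ² + q²Δλ²) = 3434·0.39751 = 1365 nmi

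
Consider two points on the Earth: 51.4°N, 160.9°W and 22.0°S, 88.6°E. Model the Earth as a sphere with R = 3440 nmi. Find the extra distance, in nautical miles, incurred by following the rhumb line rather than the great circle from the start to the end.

Great circle: cos σ = sin φ₁ sin φ₂ + cos φ₁ cos φ₂ cos Δλ,  σ = 2.0890 rad → d_gc = 7186.2 nmi
Rhumb line: Δψ = -1.4430, q = Δφ/Δψ = 0.8878, d_rh = R√(Δφ²+q²Δλ²) = 7355.9 nmi
Excess = 7355.9 − 7186.2 = 169.7 ≈ 170 nmi

170 nmi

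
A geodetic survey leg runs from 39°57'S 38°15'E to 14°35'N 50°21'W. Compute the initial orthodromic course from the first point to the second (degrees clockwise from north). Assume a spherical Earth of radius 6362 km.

282.1°

θ = atan2( sin Δλ·cos φ₂ ,  cos φ₁ sin φ₂ − sin φ₁ cos φ₂ cos Δλ )
  = atan2(-0.9675, +0.2082) = 282.14°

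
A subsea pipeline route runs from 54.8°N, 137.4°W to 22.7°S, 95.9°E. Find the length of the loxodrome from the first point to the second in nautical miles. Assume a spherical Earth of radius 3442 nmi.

Rhumb course C = atan2(Δλ, Δψ) with Δψ = ln[tan(π/4+φ₂/2)/tan(π/4+φ₁/2)] = -1.5551, Δλ = -2.2113 → C = 234.88°
d = R·|Δφ| / |cos C| = 3442·1.35263 / 0.57525 = 8093 nmi

8093 nmi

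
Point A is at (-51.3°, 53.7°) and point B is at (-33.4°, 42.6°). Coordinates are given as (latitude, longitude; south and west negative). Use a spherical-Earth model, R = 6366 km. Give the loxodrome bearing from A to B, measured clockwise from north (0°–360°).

Meridional parts: M(φ₁)=-1.0465, M(φ₂)=-0.6191 → ΔM = +0.4274;  Δλ = -0.1937 rad
tan C = Δλ / ΔM = -0.4533 → C = 335.62°

335.6°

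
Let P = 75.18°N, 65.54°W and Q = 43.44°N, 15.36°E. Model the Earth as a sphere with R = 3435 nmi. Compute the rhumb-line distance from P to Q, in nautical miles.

2943 nmi

Rhumb course C = atan2(Δλ, Δψ) with Δψ = ln[tan(π/4+φ₂/2)/tan(π/4+φ₁/2)] = -1.1964, Δλ = +1.4120 → C = 130.28°
d = R·|Δφ| / |cos C| = 3435·0.55397 / 0.64647 = 2943 nmi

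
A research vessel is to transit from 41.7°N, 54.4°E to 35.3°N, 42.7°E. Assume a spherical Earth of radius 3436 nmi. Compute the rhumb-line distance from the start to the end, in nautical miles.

Rhumb course C = atan2(Δλ, Δψ) with Δψ = ln[tan(π/4+φ₂/2)/tan(π/4+φ₁/2)] = -0.1429, Δλ = -0.2042 → C = 235.02°
d = R·|Δφ| / |cos C| = 3436·0.11170 / 0.57334 = 669 nmi

669 nmi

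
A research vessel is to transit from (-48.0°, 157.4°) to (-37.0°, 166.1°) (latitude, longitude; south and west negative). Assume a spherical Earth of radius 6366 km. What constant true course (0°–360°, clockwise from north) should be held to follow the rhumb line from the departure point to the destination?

30.1°

Δψ = ln[tan(π/4+φ₂/2)/tan(π/4+φ₁/2)] = +0.2615
Δλ = +0.1518 rad (taken the short way round)
course = atan2(Δλ, Δψ) = 30.14°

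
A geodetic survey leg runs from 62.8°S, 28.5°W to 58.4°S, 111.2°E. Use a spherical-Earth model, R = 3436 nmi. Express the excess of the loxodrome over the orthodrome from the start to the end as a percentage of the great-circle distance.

Great circle: σ = 0.9583 rad → d_gc = Rσ = 3292.9 nmi
Rhumb: Δφ = +0.0768, Δλ = +2.4382, Δψ = +0.1567, q = Δφ/Δψ = 0.4900 → d_rh = R√(Δφ²+q²Δλ²) = 4113.7 nmi
Excess = (4113.7 − 3292.9) / 3292.9 = 820.8 / 3292.9 = 24.93% ≈ 24.9%

24.9%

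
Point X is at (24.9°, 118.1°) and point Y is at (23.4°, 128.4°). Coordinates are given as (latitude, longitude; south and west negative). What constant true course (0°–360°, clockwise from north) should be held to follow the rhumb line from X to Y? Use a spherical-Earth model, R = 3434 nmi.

99.1°

Δψ = ln[tan(π/4+φ₂/2)/tan(π/4+φ₁/2)] = -0.0287
Δλ = +0.1798 rad (taken the short way round)
course = atan2(Δλ, Δψ) = 99.07°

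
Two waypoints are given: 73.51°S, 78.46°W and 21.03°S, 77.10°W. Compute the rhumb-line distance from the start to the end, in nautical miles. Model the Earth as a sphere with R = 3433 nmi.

Rhumb course C = atan2(Δλ, Δψ) with Δψ = ln[tan(π/4+φ₂/2)/tan(π/4+φ₁/2)] = +1.5561, Δλ = +0.0237 → C = 0.87°
d = R·|Δφ| / |cos C| = 3433·0.91595 / 0.99988 = 3145 nmi

3145 nmi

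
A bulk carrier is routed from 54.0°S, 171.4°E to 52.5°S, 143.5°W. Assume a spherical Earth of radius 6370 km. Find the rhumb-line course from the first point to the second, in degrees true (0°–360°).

Meridional parts: M(φ₁)=-1.1242, M(φ₂)=-1.0804 → ΔM = +0.0438;  Δλ = +0.7871 rad
tan C = Δλ / ΔM = +17.9873 → C = 86.82°

86.8°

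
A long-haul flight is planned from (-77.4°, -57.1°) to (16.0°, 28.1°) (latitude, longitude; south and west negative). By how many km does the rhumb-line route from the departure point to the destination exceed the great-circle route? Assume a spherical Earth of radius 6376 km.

Great circle: cos σ = sin φ₁ sin φ₂ + cos φ₁ cos φ₂ cos Δλ,  σ = 1.8250 rad → d_gc = 11636.1 km
Rhumb line: Δψ = +2.4866, q = Δφ/Δψ = 0.6556, d_rh = R√(Δφ²+q²Δλ²) = 12110.5 km
Excess = 12110.5 − 11636.1 = 474.4 ≈ 474 km

474 km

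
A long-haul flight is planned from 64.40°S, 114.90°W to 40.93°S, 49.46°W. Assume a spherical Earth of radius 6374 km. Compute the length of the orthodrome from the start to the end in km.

cos σ = sin φ₁ sin φ₂ + cos φ₁ cos φ₂ cos Δλ
      = sin(-64.40°)sin(-40.93°) + cos(-64.40°)cos(-40.93°)cos(65.44°) = 0.7265
σ = 43.405° → d = Rσ = 6374·0.75757 = 4829 km

4829 km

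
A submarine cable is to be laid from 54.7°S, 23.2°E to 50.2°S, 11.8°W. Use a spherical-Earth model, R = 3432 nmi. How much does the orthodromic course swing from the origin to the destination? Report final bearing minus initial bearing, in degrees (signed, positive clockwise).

At departure: θ₁ = atan2(sin Δλ cos φ₂, cos φ₁ sin φ₂ − sin φ₁ cos φ₂ cos Δλ) = 267.50°
At arrival: θ₂ = atan2(sin Δλ cos φ₁, −cos φ₂ sin φ₁ + sin φ₂ cos φ₁ cos Δλ) = 295.59°
Δθ = θ₂ − θ₁ = +28.1°

+28.1°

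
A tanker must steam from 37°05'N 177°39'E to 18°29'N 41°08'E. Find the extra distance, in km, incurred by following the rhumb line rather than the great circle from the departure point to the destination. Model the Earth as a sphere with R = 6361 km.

1156 km

Great circle: cos σ = sin φ₁ sin φ₂ + cos φ₁ cos φ₂ cos Δλ,  σ = 1.9367 rad → d_gc = 12319.49 km
Rhumb line: Δψ = -0.3695, q = Δφ/Δψ = 0.8786, d_rh = R√(Δφ²+q²Δλ²) = 13475.95 km
Excess = 13475.95 − 12319.49 = 1156.46 ≈ 1156 km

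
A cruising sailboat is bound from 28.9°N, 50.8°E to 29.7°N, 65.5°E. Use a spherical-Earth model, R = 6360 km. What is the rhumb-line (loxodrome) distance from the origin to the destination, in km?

1426 km

Rhumb course C = atan2(Δλ, Δψ) with Δψ = ln[tan(π/4+φ₂/2)/tan(π/4+φ₁/2)] = +0.0160, Δλ = +0.2566 → C = 86.43°
d = R·|Δφ| / |cos C| = 6360·0.01396 / 0.06228 = 1426 km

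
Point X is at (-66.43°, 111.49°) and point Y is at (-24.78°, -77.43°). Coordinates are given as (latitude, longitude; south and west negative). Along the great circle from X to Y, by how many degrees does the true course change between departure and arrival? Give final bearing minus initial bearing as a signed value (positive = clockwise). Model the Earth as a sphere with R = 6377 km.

Initial bearing θ₁ = atan2(sin Δλ cos φ₂, cos φ₁ sin φ₂ − sin φ₁ cos φ₂ cos Δλ) = 171.90°
Final bearing θ₂ = (initial bearing from the destination back to the start) + 180° = 3.56°
Δθ = θ₂ − θ₁ = -168.3°

-168.3°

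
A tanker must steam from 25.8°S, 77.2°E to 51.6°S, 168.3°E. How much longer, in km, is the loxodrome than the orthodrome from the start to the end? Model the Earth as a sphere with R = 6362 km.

Great circle: cos σ = sin φ₁ sin φ₂ + cos φ₁ cos φ₂ cos Δλ,  σ = 1.2341 rad → d_gc = 7851.5 km
Rhumb line: Δψ = -0.5885, q = Δφ/Δψ = 0.7651, d_rh = R√(Δφ²+q²Δλ²) = 8252.6 km
Excess = 8252.6 − 7851.5 = 401.1 ≈ 401 km

401 km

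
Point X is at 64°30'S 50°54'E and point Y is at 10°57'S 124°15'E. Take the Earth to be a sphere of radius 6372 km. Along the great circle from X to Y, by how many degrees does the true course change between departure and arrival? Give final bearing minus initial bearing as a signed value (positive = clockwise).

-54.1°

At departure: θ₁ = atan2(sin Δλ cos φ₂, cos φ₁ sin φ₂ − sin φ₁ cos φ₂ cos Δλ) = 79.63°
At arrival: θ₂ = atan2(sin Δλ cos φ₁, −cos φ₂ sin φ₁ + sin φ₂ cos φ₁ cos Δλ) = 25.55°
Δθ = θ₂ − θ₁ = -54.1°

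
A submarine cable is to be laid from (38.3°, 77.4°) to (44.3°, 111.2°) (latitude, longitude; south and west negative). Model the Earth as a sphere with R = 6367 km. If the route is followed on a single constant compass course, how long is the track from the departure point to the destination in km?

Rhumb course C = atan2(Δλ, Δψ) with Δψ = ln[tan(π/4+φ₂/2)/tan(π/4+φ₁/2)] = +0.1396, Δλ = +0.5899 → C = 76.69°
d = R·|Δφ| / |cos C| = 6367·0.10472 / 0.23021 = 2896 km

2896 km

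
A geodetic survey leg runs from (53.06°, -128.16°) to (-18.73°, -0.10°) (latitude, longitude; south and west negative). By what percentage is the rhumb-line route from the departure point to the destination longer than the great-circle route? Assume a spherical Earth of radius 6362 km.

Great circle: σ = 2.2237 rad → d_gc = Rσ = 14147.4 km
Rhumb: Δφ = -1.2530, Δλ = +2.2351, Δψ = -1.4295, q = Δφ/Δψ = 0.8765 → d_rh = R√(Δφ²+q²Δλ²) = 14795.0 km
Excess = (14795.0 − 14147.4) / 14147.4 = 647.6 / 14147.4 = 4.58% ≈ 4.6%

4.6%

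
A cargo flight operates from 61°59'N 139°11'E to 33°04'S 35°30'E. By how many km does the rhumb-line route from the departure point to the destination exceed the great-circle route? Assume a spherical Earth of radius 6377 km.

Great circle: cos σ = sin φ₁ sin φ₂ + cos φ₁ cos φ₂ cos Δλ,  σ = 2.1831 rad → d_gc = 13921.9 km
Rhumb line: Δψ = -2.0005, q = Δφ/Δψ = 0.8293, d_rh = R√(Δφ²+q²Δλ²) = 14265.2 km
Excess = 14265.2 − 13921.9 = 343.3 ≈ 343 km

343 km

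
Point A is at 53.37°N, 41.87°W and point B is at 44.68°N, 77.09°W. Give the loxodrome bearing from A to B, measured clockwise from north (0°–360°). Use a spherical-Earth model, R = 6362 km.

249.3°

Meridional parts: M(φ₁)=+1.1056, M(φ₂)=+0.8735 → ΔM = -0.2321;  Δλ = -0.6147 rad
tan C = Δλ / ΔM = +2.6483 → C = 249.31°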